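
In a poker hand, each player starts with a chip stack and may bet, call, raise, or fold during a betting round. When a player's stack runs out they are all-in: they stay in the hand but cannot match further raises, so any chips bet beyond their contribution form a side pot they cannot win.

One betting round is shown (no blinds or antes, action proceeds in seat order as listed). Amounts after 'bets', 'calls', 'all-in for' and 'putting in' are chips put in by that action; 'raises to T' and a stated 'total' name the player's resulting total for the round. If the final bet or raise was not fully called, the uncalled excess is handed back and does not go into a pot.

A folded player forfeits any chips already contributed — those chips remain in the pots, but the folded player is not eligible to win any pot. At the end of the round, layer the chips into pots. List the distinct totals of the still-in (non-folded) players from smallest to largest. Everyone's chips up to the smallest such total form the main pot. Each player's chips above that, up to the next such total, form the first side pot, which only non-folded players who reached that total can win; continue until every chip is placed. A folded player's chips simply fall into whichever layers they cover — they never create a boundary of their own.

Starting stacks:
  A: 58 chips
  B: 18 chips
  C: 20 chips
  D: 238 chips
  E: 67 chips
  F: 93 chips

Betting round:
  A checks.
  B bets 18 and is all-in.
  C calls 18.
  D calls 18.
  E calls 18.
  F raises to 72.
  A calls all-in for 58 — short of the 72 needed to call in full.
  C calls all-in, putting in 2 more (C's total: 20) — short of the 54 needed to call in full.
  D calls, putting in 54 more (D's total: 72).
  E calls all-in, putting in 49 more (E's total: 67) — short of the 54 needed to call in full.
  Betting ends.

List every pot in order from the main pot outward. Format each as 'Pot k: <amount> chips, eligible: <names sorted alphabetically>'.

Pot 1: 108 chips, eligible: A, B, C, D, E, F
Pot 2: 10 chips, eligible: A, C, D, E, F
Pot 3: 152 chips, eligible: A, D, E, F
Pot 4: 27 chips, eligible: D, E, F
Pot 5: 10 chips, eligible: D, F

Derivation:
Contributions: A=58, B=18, C=20, D=72, E=67, F=72
Pot levels (distinct totals of non-folded players): 18, 20, 58, 67, 72
Layer 1-18: 18 each from A, B, C, D, E, F = 18*6 = 108 chips; eligible A, B, C, D, E, F
Layer 19-20: 2 each from A, C, D, E, F = 2*5 = 10 chips; eligible A, C, D, E, F
Layer 21-58: 38 each from A, D, E, F = 38*4 = 152 chips; eligible A, D, E, F
Layer 59-67: 9 each from D, E, F = 9*3 = 27 chips; eligible D, E, F
Layer 68-72: 5 each from D, F = 5*2 = 10 chips; eligible D, F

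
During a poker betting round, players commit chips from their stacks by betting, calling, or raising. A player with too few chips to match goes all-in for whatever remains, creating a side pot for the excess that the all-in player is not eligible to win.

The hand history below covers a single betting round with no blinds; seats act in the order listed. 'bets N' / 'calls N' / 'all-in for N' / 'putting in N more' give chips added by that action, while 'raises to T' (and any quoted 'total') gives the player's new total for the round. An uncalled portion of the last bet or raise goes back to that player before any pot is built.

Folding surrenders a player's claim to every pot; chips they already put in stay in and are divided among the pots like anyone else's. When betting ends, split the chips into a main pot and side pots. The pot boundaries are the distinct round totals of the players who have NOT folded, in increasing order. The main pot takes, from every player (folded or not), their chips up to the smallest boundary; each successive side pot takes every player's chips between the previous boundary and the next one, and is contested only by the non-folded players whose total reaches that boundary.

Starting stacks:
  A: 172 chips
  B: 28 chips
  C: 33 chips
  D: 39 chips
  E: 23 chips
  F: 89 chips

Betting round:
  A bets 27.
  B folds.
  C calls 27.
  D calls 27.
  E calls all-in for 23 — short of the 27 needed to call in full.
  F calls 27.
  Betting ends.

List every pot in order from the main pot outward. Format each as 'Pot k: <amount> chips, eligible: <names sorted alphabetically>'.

Pot 1: 115 chips, eligible: A, C, D, E, F
Pot 2: 16 chips, eligible: A, C, D, F

Derivation:
Contributions: A=27, C=27, D=27, E=23, F=27
Folded: B
Pot levels (distinct totals of non-folded players): 23, 27
Layer 1-23: 23 each from A, C, D, E, F = 23*5 = 115 chips; eligible A, C, D, E, F
Layer 24-27: 4 each from A, C, D, F = 4*4 = 16 chips; eligible A, C, D, F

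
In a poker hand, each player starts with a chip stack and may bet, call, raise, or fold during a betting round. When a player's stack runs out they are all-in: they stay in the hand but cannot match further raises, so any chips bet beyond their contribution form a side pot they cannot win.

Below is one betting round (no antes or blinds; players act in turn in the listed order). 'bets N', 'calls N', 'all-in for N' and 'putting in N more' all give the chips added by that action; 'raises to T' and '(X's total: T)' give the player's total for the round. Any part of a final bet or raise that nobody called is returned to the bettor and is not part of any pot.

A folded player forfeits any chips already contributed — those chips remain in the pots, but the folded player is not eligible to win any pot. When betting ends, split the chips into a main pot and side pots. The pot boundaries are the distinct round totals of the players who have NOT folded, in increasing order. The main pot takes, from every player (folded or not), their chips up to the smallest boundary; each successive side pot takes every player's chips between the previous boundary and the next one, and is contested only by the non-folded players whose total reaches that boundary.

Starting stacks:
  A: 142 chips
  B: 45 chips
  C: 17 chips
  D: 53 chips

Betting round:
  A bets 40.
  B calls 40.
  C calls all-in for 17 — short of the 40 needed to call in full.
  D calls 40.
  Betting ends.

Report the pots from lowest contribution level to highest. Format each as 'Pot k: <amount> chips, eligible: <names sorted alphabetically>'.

Pot 1: 68 chips, eligible: A, B, C, D
Pot 2: 69 chips, eligible: A, B, D

Derivation:
Contributions: A=40, B=40, C=17, D=40
Pot levels (distinct totals of non-folded players): 17, 40
Layer 1-17: 17 each from A, B, C, D = 17*4 = 68 chips; eligible A, B, C, D
Layer 18-40: 23 each from A, B, D = 23*3 = 69 chips; eligible A, B, D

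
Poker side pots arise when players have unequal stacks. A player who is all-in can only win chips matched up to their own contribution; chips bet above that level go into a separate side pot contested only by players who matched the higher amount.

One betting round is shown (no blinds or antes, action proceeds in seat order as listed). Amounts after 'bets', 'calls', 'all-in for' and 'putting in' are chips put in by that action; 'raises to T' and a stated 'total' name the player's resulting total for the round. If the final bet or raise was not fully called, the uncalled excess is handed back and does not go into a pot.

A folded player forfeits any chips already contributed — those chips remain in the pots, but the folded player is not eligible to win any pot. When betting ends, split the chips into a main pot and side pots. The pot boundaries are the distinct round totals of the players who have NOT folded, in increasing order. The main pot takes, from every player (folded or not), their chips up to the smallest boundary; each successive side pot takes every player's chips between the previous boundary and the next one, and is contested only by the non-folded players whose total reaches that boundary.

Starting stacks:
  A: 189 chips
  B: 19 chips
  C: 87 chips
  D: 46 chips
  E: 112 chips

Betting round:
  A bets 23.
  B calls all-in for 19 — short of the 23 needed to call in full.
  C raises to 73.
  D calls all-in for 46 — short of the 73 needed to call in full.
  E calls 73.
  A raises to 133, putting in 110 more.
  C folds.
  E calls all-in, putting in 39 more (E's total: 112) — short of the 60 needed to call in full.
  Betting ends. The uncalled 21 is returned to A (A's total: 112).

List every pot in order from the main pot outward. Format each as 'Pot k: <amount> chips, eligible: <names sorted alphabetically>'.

Pot 1: 95 chips, eligible: A, B, D, E
Pot 2: 108 chips, eligible: A, D, E
Pot 3: 159 chips, eligible: A, E

Derivation:
Contributions (after 21 returned to A): A=112, B=19, C=73, D=46, E=112
Folded: C
Pot levels (distinct totals of non-folded players): 19, 46, 112
Layer 1-19: 19 each from A, B, C, D, E = 19*5 = 95 chips; eligible A, B, D, E
Layer 20-46: 27 each from A, C, D, E = 27*4 = 108 chips; eligible A, D, E
Layer 47-112: A 66 + C 27 + E 66 = 159 chips; eligible A, E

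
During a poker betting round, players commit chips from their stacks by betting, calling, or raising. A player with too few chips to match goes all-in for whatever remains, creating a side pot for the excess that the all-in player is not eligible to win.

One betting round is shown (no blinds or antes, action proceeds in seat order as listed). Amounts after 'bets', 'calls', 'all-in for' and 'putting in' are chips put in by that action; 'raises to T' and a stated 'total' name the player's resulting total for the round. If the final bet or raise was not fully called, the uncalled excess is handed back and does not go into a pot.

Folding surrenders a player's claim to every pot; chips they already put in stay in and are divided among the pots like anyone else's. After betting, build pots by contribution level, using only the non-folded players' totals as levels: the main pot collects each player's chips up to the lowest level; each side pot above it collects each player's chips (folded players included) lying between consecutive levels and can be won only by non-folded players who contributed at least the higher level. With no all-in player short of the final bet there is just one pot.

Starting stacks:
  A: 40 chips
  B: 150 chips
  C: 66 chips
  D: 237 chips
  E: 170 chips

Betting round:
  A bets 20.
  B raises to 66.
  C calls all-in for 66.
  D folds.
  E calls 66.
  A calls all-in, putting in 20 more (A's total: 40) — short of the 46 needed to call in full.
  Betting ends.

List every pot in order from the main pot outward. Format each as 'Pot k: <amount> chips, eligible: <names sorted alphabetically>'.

Contributions: A=40, B=66, C=66, E=66
Folded: D
Pot levels (distinct totals of non-folded players): 40, 66
Layer 1-40: 40 each from A, B, C, E = 40*4 = 160 chips; eligible A, B, C, E
Layer 41-66: 26 each from B, C, E = 26*3 = 78 chips; eligible B, C, E

Pot 1: 160 chips, eligible: A, B, C, E
Pot 2: 78 chips, eligible: B, C, E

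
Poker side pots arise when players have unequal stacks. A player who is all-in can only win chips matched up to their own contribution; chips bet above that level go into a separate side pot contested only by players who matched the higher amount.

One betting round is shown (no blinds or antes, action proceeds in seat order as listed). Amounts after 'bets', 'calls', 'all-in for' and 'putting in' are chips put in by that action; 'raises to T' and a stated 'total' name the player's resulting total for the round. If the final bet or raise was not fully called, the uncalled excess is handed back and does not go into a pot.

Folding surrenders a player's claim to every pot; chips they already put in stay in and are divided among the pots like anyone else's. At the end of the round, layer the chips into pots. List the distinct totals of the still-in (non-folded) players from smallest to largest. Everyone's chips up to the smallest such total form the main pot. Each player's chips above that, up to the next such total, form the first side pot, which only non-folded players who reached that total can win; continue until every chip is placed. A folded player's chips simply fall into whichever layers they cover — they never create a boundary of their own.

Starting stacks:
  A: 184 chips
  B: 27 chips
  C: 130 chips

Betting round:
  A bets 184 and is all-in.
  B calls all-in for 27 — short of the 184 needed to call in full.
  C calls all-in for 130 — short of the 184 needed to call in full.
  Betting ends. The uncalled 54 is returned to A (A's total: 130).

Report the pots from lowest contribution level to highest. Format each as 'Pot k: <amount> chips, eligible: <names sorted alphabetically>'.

Contributions (after 54 returned to A): A=130, B=27, C=130
Pot levels (distinct totals of non-folded players): 27, 130
Layer 1-27: 27 each from A, B, C = 27*3 = 81 chips; eligible A, B, C
Layer 28-130: 103 each from A, C = 103*2 = 206 chips; eligible A, C

Pot 1: 81 chips, eligible: A, B, C
Pot 2: 206 chips, eligible: A, C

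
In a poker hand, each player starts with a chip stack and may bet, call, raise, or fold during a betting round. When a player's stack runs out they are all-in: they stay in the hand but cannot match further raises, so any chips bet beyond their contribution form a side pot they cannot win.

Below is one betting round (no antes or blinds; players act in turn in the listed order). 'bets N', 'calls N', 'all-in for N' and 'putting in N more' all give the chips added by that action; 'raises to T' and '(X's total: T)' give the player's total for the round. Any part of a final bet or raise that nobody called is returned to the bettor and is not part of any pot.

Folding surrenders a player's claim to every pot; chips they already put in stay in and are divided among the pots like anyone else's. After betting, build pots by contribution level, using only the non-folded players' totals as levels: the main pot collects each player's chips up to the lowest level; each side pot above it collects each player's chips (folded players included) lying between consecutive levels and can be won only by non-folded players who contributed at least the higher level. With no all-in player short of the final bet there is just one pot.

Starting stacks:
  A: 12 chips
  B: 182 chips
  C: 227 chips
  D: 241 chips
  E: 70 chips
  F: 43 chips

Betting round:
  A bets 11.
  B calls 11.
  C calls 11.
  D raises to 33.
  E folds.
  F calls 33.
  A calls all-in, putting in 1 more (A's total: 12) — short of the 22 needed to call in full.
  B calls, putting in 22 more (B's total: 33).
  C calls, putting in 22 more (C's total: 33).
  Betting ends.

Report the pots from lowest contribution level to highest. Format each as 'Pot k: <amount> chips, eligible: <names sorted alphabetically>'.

Contributions: A=12, B=33, C=33, D=33, F=33
Folded: E
Pot levels (distinct totals of non-folded players): 12, 33
Layer 1-12: 12 each from A, B, C, D, F = 12*5 = 60 chips; eligible A, B, C, D, F
Layer 13-33: 21 each from B, C, D, F = 21*4 = 84 chips; eligible B, C, D, F

Pot 1: 60 chips, eligible: A, B, C, D, F
Pot 2: 84 chips, eligible: B, C, D, F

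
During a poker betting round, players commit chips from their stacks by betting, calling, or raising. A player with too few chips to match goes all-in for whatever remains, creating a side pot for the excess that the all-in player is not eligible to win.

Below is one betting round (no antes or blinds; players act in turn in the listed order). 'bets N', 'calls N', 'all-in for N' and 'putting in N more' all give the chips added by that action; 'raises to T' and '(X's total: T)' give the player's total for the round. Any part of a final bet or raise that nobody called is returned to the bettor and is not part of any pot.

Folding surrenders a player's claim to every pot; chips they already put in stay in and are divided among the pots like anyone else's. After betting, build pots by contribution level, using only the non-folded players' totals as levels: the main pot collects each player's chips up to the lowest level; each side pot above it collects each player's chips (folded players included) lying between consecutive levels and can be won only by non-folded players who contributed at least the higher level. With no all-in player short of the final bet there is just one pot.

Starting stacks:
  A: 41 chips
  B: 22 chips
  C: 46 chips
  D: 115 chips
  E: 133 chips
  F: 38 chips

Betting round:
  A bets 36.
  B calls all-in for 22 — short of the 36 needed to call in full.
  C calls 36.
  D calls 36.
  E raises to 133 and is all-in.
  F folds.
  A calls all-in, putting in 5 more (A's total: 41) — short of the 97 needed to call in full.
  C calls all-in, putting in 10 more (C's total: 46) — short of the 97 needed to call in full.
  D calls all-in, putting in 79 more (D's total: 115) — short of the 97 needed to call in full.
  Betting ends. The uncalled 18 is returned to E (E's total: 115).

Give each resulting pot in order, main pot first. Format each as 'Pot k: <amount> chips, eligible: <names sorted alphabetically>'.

Contributions (after 18 returned to E): A=41, B=22, C=46, D=115, E=115
Folded: F
Pot levels (distinct totals of non-folded players): 22, 41, 46, 115
Layer 1-22: 22 each from A, B, C, D, E = 22*5 = 110 chips; eligible A, B, C, D, E
Layer 23-41: 19 each from A, C, D, E = 19*4 = 76 chips; eligible A, C, D, E
Layer 42-46: 5 each from C, D, E = 5*3 = 15 chips; eligible C, D, E
Layer 47-115: 69 each from D, E = 69*2 = 138 chips; eligible D, E

Pot 1: 110 chips, eligible: A, B, C, D, E
Pot 2: 76 chips, eligible: A, C, D, E
Pot 3: 15 chips, eligible: C, D, E
Pot 4: 138 chips, eligible: D, E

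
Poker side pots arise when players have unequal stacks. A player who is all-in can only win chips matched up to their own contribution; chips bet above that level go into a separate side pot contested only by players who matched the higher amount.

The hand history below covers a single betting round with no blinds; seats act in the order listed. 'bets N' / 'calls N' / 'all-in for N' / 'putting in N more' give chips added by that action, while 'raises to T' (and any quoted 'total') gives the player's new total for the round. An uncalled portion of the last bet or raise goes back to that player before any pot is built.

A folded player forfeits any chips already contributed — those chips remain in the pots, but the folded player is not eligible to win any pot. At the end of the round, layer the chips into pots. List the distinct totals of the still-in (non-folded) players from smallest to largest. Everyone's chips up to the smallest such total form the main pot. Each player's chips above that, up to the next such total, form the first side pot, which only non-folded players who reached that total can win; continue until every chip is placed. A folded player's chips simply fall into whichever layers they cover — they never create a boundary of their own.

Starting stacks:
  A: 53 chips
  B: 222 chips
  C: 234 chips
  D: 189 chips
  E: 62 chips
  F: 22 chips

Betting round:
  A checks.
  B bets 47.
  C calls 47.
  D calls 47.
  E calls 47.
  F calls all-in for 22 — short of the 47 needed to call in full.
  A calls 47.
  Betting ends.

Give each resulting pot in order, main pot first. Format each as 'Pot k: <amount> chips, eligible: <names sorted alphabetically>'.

Contributions: A=47, B=47, C=47, D=47, E=47, F=22
Pot levels (distinct totals of non-folded players): 22, 47
Layer 1-22: 22 each from A, B, C, D, E, F = 22*6 = 132 chips; eligible A, B, C, D, E, F
Layer 23-47: 25 each from A, B, C, D, E = 25*5 = 125 chips; eligible A, B, C, D, E

Pot 1: 132 chips, eligible: A, B, C, D, E, F
Pot 2: 125 chips, eligible: A, B, C, D, E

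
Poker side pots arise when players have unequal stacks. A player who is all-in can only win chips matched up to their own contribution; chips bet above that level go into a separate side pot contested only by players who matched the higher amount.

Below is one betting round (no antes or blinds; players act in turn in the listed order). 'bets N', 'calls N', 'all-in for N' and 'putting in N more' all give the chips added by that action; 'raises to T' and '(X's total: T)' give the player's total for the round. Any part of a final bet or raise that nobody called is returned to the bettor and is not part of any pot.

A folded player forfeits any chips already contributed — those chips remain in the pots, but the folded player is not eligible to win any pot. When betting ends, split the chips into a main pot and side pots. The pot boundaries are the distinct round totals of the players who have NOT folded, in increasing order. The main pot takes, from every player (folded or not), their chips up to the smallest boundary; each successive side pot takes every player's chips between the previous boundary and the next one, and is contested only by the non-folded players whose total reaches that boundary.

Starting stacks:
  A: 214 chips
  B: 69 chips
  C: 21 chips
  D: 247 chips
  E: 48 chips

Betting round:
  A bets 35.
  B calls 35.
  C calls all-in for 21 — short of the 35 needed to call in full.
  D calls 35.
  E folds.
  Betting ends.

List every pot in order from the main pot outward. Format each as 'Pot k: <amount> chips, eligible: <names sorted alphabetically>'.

Pot 1: 84 chips, eligible: A, B, C, D
Pot 2: 42 chips, eligible: A, B, D

Derivation:
Contributions: A=35, B=35, C=21, D=35
Folded: E
Pot levels (distinct totals of non-folded players): 21, 35
Layer 1-21: 21 each from A, B, C, D = 21*4 = 84 chips; eligible A, B, C, D
Layer 22-35: 14 each from A, B, D = 14*3 = 42 chips; eligible A, B, D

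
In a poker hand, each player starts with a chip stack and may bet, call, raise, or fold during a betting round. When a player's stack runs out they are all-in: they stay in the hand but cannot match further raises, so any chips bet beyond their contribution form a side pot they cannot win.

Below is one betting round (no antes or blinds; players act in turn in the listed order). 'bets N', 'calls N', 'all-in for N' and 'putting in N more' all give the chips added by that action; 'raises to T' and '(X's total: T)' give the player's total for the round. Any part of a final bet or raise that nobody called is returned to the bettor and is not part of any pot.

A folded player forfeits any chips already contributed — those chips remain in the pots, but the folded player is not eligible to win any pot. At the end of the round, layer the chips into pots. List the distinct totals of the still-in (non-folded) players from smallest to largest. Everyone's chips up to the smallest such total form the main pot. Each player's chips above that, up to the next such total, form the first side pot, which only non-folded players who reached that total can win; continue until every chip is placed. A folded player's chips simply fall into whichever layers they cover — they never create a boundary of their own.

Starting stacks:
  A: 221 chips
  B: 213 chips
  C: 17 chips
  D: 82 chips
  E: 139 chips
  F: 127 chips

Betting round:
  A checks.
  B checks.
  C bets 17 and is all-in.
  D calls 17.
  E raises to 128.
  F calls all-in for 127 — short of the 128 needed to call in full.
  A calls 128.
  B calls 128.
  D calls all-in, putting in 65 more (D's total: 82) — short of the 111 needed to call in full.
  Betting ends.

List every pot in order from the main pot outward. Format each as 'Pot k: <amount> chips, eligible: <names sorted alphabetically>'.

Pot 1: 102 chips, eligible: A, B, C, D, E, F
Pot 2: 325 chips, eligible: A, B, D, E, F
Pot 3: 180 chips, eligible: A, B, E, F
Pot 4: 3 chips, eligible: A, B, E

Derivation:
Contributions: A=128, B=128, C=17, D=82, E=128, F=127
Pot levels (distinct totals of non-folded players): 17, 82, 127, 128
Layer 1-17: 17 each from A, B, C, D, E, F = 17*6 = 102 chips; eligible A, B, C, D, E, F
Layer 18-82: 65 each from A, B, D, E, F = 65*5 = 325 chips; eligible A, B, D, E, F
Layer 83-127: 45 each from A, B, E, F = 45*4 = 180 chips; eligible A, B, E, F
Layer 128-128: 1 each from A, B, E = 1*3 = 3 chips; eligible A, B, E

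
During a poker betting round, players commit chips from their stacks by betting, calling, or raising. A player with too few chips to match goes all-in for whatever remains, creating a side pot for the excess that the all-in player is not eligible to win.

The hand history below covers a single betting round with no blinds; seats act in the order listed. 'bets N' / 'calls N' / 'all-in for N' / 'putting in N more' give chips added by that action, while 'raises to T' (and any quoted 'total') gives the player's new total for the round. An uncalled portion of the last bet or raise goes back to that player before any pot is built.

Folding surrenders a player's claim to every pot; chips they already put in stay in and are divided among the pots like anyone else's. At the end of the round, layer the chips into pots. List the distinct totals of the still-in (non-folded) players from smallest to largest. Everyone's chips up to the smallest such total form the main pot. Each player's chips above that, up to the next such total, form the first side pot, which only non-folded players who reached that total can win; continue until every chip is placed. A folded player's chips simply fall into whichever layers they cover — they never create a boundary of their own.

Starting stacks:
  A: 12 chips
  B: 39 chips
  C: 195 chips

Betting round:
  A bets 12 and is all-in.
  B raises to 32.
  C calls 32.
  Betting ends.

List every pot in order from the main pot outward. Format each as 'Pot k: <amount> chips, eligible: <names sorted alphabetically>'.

Pot 1: 36 chips, eligible: A, B, C
Pot 2: 40 chips, eligible: B, C

Derivation:
Contributions: A=12, B=32, C=32
Pot levels (distinct totals of non-folded players): 12, 32
Layer 1-12: 12 each from A, B, C = 12*3 = 36 chips; eligible A, B, C
Layer 13-32: 20 each from B, C = 20*2 = 40 chips; eligible B, C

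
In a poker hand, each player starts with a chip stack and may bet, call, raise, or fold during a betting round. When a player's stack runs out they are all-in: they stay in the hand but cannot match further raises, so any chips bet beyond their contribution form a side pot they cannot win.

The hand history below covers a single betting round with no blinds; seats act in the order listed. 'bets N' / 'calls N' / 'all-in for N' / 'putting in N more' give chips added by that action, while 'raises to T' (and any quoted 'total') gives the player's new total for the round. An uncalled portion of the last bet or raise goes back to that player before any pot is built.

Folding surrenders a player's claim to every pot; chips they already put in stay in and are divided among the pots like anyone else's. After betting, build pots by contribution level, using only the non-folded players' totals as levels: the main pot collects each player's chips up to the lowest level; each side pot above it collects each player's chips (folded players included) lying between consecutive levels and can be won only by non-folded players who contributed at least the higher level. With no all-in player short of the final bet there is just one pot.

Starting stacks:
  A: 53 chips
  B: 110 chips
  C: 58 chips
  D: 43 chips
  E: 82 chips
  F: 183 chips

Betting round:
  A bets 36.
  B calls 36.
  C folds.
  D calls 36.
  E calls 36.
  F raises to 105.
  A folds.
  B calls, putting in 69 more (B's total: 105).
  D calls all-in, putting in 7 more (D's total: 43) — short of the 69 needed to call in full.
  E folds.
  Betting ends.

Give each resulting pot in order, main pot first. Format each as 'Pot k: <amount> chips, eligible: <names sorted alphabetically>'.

Pot 1: 201 chips, eligible: B, D, F
Pot 2: 124 chips, eligible: B, F

Derivation:
Contributions: A=36, B=105, D=43, E=36, F=105
Folded: A, C, E
Pot levels (distinct totals of non-folded players): 43, 105
Layer 1-43: A 36 + B 43 + D 43 + E 36 + F 43 = 201 chips; eligible B, D, F
Layer 44-105: 62 each from B, F = 62*2 = 124 chips; eligible B, F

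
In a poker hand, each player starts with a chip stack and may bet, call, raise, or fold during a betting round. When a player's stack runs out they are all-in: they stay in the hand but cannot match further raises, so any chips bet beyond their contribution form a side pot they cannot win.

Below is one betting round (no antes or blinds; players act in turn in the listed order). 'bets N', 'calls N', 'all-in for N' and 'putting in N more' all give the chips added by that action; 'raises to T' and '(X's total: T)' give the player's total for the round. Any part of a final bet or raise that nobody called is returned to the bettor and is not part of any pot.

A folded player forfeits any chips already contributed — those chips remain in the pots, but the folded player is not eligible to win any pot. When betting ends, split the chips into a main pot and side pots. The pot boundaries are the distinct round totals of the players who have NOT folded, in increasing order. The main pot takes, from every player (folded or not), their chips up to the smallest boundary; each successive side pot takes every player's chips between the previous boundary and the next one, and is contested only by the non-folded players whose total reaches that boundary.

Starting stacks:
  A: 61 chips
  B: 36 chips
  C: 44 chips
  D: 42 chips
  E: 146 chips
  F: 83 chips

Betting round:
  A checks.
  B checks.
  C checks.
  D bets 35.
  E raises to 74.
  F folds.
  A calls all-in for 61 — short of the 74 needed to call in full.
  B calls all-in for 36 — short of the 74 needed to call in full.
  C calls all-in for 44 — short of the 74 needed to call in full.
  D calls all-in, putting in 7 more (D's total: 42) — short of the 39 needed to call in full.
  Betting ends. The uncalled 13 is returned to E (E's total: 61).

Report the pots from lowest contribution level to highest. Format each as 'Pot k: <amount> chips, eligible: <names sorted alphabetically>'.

Pot 1: 180 chips, eligible: A, B, C, D, E
Pot 2: 24 chips, eligible: A, C, D, E
Pot 3: 6 chips, eligible: A, C, E
Pot 4: 34 chips, eligible: A, E

Derivation:
Contributions (after 13 returned to E): A=61, B=36, C=44, D=42, E=61
Folded: F
Pot levels (distinct totals of non-folded players): 36, 42, 44, 61
Layer 1-36: 36 each from A, B, C, D, E = 36*5 = 180 chips; eligible A, B, C, D, E
Layer 37-42: 6 each from A, C, D, E = 6*4 = 24 chips; eligible A, C, D, E
Layer 43-44: 2 each from A, C, E = 2*3 = 6 chips; eligible A, C, E
Layer 45-61: 17 each from A, E = 17*2 = 34 chips; eligible A, E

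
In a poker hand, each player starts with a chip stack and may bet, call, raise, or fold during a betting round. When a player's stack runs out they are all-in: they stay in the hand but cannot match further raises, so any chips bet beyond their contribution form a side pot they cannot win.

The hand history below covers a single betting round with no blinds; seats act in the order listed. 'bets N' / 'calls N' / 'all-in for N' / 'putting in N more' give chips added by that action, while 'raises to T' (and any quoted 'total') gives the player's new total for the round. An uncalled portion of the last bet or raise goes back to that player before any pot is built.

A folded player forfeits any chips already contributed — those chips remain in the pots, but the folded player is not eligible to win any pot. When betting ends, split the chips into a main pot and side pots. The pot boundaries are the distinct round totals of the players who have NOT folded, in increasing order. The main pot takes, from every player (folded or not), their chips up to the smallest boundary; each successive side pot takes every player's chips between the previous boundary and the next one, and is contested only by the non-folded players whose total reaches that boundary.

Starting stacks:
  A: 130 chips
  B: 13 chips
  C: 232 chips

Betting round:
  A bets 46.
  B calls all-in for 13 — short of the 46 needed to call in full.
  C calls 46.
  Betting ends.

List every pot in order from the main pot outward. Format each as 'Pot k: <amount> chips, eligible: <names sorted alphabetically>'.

Contributions: A=46, B=13, C=46
Pot levels (distinct totals of non-folded players): 13, 46
Layer 1-13: 13 each from A, B, C = 13*3 = 39 chips; eligible A, B, C
Layer 14-46: 33 each from A, C = 33*2 = 66 chips; eligible A, C

Pot 1: 39 chips, eligible: A, B, C
Pot 2: 66 chips, eligible: A, C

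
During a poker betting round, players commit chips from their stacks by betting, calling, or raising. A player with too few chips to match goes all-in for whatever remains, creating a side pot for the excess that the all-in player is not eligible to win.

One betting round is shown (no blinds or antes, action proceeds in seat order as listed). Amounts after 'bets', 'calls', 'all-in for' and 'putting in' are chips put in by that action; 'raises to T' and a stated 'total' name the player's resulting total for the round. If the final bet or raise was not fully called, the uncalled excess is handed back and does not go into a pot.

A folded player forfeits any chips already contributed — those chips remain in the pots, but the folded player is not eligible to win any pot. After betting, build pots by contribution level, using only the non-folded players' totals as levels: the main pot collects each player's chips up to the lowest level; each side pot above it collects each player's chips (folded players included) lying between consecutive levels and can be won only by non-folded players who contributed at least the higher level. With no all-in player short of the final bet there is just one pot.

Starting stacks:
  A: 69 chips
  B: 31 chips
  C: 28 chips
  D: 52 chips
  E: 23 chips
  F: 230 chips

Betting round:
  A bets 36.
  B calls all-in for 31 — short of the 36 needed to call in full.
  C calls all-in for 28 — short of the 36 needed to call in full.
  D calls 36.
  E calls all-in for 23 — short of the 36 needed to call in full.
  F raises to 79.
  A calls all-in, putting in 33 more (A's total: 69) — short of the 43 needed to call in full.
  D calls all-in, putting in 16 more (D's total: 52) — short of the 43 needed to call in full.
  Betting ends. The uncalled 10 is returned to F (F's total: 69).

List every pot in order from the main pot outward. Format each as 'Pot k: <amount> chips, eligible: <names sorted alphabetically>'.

Pot 1: 138 chips, eligible: A, B, C, D, E, F
Pot 2: 25 chips, eligible: A, B, C, D, F
Pot 3: 12 chips, eligible: A, B, D, F
Pot 4: 63 chips, eligible: A, D, F
Pot 5: 34 chips, eligible: A, F

Derivation:
Contributions (after 10 returned to F): A=69, B=31, C=28, D=52, E=23, F=69
Pot levels (distinct totals of non-folded players): 23, 28, 31, 52, 69
Layer 1-23: 23 each from A, B, C, D, E, F = 23*6 = 138 chips; eligible A, B, C, D, E, F
Layer 24-28: 5 each from A, B, C, D, F = 5*5 = 25 chips; eligible A, B, C, D, F
Layer 29-31: 3 each from A, B, D, F = 3*4 = 12 chips; eligible A, B, D, F
Layer 32-52: 21 each from A, D, F = 21*3 = 63 chips; eligible A, D, F
Layer 53-69: 17 each from A, F = 17*2 = 34 chips; eligible A, F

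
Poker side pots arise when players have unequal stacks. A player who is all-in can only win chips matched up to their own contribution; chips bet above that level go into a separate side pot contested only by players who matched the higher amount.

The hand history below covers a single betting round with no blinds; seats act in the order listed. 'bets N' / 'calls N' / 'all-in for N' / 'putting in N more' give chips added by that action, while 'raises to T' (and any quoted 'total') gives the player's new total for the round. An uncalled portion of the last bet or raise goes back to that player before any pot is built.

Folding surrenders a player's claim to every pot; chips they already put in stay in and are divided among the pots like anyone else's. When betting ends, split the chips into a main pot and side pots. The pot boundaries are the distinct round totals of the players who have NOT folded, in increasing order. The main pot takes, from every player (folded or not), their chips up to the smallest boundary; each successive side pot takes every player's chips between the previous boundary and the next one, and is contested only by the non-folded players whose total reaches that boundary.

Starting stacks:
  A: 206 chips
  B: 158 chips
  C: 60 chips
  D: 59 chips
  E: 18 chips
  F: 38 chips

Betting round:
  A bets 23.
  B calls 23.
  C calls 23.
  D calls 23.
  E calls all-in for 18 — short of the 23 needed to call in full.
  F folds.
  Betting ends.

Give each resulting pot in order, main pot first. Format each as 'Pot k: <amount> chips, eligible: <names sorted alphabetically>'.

Pot 1: 90 chips, eligible: A, B, C, D, E
Pot 2: 20 chips, eligible: A, B, C, D

Derivation:
Contributions: A=23, B=23, C=23, D=23, E=18
Folded: F
Pot levels (distinct totals of non-folded players): 18, 23
Layer 1-18: 18 each from A, B, C, D, E = 18*5 = 90 chips; eligible A, B, C, D, E
Layer 19-23: 5 each from A, B, C, D = 5*4 = 20 chips; eligible A, B, C, D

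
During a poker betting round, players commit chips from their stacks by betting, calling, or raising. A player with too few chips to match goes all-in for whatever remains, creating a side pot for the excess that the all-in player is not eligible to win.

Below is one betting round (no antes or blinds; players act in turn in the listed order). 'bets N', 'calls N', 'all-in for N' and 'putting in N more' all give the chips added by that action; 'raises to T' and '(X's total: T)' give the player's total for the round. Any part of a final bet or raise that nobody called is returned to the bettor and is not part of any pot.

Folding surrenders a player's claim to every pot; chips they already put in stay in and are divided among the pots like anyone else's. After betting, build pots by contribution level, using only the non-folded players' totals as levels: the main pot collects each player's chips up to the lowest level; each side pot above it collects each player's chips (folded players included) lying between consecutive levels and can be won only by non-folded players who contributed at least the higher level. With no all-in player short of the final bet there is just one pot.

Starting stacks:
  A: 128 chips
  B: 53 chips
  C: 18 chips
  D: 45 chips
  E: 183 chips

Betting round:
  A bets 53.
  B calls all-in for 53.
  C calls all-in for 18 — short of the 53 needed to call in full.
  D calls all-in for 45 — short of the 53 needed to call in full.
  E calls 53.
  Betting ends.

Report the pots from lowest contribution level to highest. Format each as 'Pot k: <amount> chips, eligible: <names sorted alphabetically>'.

Pot 1: 90 chips, eligible: A, B, C, D, E
Pot 2: 108 chips, eligible: A, B, D, E
Pot 3: 24 chips, eligible: A, B, E

Derivation:
Contributions: A=53, B=53, C=18, D=45, E=53
Pot levels (distinct totals of non-folded players): 18, 45, 53
Layer 1-18: 18 each from A, B, C, D, E = 18*5 = 90 chips; eligible A, B, C, D, E
Layer 19-45: 27 each from A, B, D, E = 27*4 = 108 chips; eligible A, B, D, E
Layer 46-53: 8 each from A, B, E = 8*3 = 24 chips; eligible A, B, E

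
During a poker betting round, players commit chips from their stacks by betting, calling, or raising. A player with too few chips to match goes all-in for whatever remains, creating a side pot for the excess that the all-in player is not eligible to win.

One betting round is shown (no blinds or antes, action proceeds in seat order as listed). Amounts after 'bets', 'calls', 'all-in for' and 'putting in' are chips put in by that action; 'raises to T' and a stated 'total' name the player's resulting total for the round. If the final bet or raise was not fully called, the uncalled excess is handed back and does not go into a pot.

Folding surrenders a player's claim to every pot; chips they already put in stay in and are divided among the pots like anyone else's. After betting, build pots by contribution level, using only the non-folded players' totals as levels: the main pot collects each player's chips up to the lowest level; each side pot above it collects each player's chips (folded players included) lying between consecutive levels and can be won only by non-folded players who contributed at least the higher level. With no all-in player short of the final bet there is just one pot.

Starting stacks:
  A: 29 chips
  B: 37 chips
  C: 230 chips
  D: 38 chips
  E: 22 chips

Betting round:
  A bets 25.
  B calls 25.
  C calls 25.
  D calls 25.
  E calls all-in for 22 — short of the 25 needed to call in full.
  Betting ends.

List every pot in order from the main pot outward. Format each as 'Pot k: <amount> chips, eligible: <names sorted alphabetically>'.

Pot 1: 110 chips, eligible: A, B, C, D, E
Pot 2: 12 chips, eligible: A, B, C, D

Derivation:
Contributions: A=25, B=25, C=25, D=25, E=22
Pot levels (distinct totals of non-folded players): 22, 25
Layer 1-22: 22 each from A, B, C, D, E = 22*5 = 110 chips; eligible A, B, C, D, E
Layer 23-25: 3 each from A, B, C, D = 3*4 = 12 chips; eligible A, B, C, D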